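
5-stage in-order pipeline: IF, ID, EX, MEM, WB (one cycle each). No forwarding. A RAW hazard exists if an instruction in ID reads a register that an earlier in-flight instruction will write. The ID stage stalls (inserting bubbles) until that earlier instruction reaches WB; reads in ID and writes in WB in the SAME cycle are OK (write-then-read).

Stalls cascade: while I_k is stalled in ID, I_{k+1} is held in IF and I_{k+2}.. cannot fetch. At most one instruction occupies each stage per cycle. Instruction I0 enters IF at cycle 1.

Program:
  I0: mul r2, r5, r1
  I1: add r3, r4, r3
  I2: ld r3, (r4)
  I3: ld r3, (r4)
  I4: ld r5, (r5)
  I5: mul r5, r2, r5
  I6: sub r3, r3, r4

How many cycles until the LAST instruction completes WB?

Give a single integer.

Answer: 13

Derivation:
I0 mul r2 <- r5,r1: IF@1 ID@2 stall=0 (-) EX@3 MEM@4 WB@5
I1 add r3 <- r4,r3: IF@2 ID@3 stall=0 (-) EX@4 MEM@5 WB@6
I2 ld r3 <- r4: IF@3 ID@4 stall=0 (-) EX@5 MEM@6 WB@7
I3 ld r3 <- r4: IF@4 ID@5 stall=0 (-) EX@6 MEM@7 WB@8
I4 ld r5 <- r5: IF@5 ID@6 stall=0 (-) EX@7 MEM@8 WB@9
I5 mul r5 <- r2,r5: IF@6 ID@7 stall=2 (RAW on I4.r5 (WB@9)) EX@10 MEM@11 WB@12
I6 sub r3 <- r3,r4: IF@7 ID@10 stall=0 (-) EX@11 MEM@12 WB@13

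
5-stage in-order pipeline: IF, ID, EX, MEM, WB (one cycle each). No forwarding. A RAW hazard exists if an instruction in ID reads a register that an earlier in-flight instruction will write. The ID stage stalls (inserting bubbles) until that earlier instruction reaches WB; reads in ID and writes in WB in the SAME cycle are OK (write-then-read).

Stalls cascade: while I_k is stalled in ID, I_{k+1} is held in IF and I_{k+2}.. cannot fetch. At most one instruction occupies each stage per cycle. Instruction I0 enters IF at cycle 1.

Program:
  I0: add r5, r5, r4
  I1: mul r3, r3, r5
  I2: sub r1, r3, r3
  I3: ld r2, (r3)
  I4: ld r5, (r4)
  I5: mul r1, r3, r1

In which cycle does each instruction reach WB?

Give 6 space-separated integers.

Answer: 5 8 11 12 13 14

Derivation:
I0 add r5 <- r5,r4: IF@1 ID@2 stall=0 (-) EX@3 MEM@4 WB@5
I1 mul r3 <- r3,r5: IF@2 ID@3 stall=2 (RAW on I0.r5 (WB@5)) EX@6 MEM@7 WB@8
I2 sub r1 <- r3,r3: IF@3 ID@6 stall=2 (RAW on I1.r3 (WB@8)) EX@9 MEM@10 WB@11
I3 ld r2 <- r3: IF@6 ID@9 stall=0 (-) EX@10 MEM@11 WB@12
I4 ld r5 <- r4: IF@9 ID@10 stall=0 (-) EX@11 MEM@12 WB@13
I5 mul r1 <- r3,r1: IF@10 ID@11 stall=0 (-) EX@12 MEM@13 WB@14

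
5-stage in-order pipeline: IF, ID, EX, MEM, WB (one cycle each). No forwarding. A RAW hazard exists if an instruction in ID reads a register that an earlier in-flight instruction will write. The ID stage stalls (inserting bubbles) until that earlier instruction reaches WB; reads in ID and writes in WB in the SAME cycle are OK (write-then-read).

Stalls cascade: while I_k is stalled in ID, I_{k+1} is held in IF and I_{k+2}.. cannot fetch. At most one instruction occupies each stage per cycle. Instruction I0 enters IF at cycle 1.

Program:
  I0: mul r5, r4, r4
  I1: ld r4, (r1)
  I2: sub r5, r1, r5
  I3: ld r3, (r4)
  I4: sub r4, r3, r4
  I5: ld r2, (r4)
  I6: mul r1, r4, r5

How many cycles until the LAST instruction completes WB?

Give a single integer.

I0 mul r5 <- r4,r4: IF@1 ID@2 stall=0 (-) EX@3 MEM@4 WB@5
I1 ld r4 <- r1: IF@2 ID@3 stall=0 (-) EX@4 MEM@5 WB@6
I2 sub r5 <- r1,r5: IF@3 ID@4 stall=1 (RAW on I0.r5 (WB@5)) EX@6 MEM@7 WB@8
I3 ld r3 <- r4: IF@4 ID@6 stall=0 (-) EX@7 MEM@8 WB@9
I4 sub r4 <- r3,r4: IF@6 ID@7 stall=2 (RAW on I3.r3 (WB@9)) EX@10 MEM@11 WB@12
I5 ld r2 <- r4: IF@7 ID@10 stall=2 (RAW on I4.r4 (WB@12)) EX@13 MEM@14 WB@15
I6 mul r1 <- r4,r5: IF@10 ID@13 stall=0 (-) EX@14 MEM@15 WB@16

Answer: 16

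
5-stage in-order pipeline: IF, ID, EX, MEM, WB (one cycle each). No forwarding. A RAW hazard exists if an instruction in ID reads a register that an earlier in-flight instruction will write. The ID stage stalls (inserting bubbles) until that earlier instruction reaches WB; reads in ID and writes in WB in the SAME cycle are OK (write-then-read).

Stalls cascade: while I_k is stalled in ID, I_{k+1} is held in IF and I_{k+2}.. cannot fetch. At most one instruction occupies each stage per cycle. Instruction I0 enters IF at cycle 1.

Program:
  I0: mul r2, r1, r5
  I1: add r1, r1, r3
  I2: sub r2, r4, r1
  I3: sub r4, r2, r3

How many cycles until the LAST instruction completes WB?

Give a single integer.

Answer: 12

Derivation:
I0 mul r2 <- r1,r5: IF@1 ID@2 stall=0 (-) EX@3 MEM@4 WB@5
I1 add r1 <- r1,r3: IF@2 ID@3 stall=0 (-) EX@4 MEM@5 WB@6
I2 sub r2 <- r4,r1: IF@3 ID@4 stall=2 (RAW on I1.r1 (WB@6)) EX@7 MEM@8 WB@9
I3 sub r4 <- r2,r3: IF@4 ID@7 stall=2 (RAW on I2.r2 (WB@9)) EX@10 MEM@11 WB@12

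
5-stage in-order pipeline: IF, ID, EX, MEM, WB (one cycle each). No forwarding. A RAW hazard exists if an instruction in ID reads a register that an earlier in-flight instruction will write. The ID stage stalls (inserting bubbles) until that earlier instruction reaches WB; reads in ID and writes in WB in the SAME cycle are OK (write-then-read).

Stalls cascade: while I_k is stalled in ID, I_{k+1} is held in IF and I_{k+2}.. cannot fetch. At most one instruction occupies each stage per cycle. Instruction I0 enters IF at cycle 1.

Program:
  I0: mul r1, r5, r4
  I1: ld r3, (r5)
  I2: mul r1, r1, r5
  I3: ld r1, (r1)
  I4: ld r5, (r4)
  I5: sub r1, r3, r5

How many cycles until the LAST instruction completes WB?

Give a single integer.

I0 mul r1 <- r5,r4: IF@1 ID@2 stall=0 (-) EX@3 MEM@4 WB@5
I1 ld r3 <- r5: IF@2 ID@3 stall=0 (-) EX@4 MEM@5 WB@6
I2 mul r1 <- r1,r5: IF@3 ID@4 stall=1 (RAW on I0.r1 (WB@5)) EX@6 MEM@7 WB@8
I3 ld r1 <- r1: IF@4 ID@6 stall=2 (RAW on I2.r1 (WB@8)) EX@9 MEM@10 WB@11
I4 ld r5 <- r4: IF@6 ID@9 stall=0 (-) EX@10 MEM@11 WB@12
I5 sub r1 <- r3,r5: IF@9 ID@10 stall=2 (RAW on I4.r5 (WB@12)) EX@13 MEM@14 WB@15

Answer: 15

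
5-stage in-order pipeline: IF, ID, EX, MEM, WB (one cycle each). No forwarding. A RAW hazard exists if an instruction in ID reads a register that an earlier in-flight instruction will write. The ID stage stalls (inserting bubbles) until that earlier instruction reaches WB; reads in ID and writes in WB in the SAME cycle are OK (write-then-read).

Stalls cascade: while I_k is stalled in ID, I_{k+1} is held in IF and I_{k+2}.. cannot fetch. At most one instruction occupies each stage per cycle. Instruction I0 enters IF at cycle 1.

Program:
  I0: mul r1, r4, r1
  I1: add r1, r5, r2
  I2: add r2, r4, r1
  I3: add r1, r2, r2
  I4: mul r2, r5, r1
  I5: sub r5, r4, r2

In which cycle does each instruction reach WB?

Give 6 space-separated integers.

Answer: 5 6 9 12 15 18

Derivation:
I0 mul r1 <- r4,r1: IF@1 ID@2 stall=0 (-) EX@3 MEM@4 WB@5
I1 add r1 <- r5,r2: IF@2 ID@3 stall=0 (-) EX@4 MEM@5 WB@6
I2 add r2 <- r4,r1: IF@3 ID@4 stall=2 (RAW on I1.r1 (WB@6)) EX@7 MEM@8 WB@9
I3 add r1 <- r2,r2: IF@4 ID@7 stall=2 (RAW on I2.r2 (WB@9)) EX@10 MEM@11 WB@12
I4 mul r2 <- r5,r1: IF@7 ID@10 stall=2 (RAW on I3.r1 (WB@12)) EX@13 MEM@14 WB@15
I5 sub r5 <- r4,r2: IF@10 ID@13 stall=2 (RAW on I4.r2 (WB@15)) EX@16 MEM@17 WB@18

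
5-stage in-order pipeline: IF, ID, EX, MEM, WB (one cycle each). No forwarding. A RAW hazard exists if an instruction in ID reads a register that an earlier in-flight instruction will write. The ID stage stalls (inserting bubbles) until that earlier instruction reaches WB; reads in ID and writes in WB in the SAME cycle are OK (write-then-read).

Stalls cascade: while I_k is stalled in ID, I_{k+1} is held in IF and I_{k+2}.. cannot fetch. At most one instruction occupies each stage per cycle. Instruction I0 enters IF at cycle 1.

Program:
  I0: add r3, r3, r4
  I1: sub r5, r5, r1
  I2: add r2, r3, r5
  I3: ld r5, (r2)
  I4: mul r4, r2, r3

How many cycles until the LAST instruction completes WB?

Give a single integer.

Answer: 13

Derivation:
I0 add r3 <- r3,r4: IF@1 ID@2 stall=0 (-) EX@3 MEM@4 WB@5
I1 sub r5 <- r5,r1: IF@2 ID@3 stall=0 (-) EX@4 MEM@5 WB@6
I2 add r2 <- r3,r5: IF@3 ID@4 stall=2 (RAW on I1.r5 (WB@6)) EX@7 MEM@8 WB@9
I3 ld r5 <- r2: IF@4 ID@7 stall=2 (RAW on I2.r2 (WB@9)) EX@10 MEM@11 WB@12
I4 mul r4 <- r2,r3: IF@7 ID@10 stall=0 (-) EX@11 MEM@12 WB@13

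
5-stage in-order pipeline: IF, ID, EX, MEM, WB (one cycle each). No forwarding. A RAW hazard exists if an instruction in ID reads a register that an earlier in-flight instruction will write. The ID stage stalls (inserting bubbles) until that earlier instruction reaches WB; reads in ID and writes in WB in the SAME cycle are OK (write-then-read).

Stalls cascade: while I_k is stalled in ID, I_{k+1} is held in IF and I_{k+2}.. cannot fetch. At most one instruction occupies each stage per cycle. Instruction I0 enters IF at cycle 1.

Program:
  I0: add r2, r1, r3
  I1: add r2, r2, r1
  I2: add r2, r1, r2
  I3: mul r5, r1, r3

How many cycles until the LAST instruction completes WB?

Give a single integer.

I0 add r2 <- r1,r3: IF@1 ID@2 stall=0 (-) EX@3 MEM@4 WB@5
I1 add r2 <- r2,r1: IF@2 ID@3 stall=2 (RAW on I0.r2 (WB@5)) EX@6 MEM@7 WB@8
I2 add r2 <- r1,r2: IF@3 ID@6 stall=2 (RAW on I1.r2 (WB@8)) EX@9 MEM@10 WB@11
I3 mul r5 <- r1,r3: IF@6 ID@9 stall=0 (-) EX@10 MEM@11 WB@12

Answer: 12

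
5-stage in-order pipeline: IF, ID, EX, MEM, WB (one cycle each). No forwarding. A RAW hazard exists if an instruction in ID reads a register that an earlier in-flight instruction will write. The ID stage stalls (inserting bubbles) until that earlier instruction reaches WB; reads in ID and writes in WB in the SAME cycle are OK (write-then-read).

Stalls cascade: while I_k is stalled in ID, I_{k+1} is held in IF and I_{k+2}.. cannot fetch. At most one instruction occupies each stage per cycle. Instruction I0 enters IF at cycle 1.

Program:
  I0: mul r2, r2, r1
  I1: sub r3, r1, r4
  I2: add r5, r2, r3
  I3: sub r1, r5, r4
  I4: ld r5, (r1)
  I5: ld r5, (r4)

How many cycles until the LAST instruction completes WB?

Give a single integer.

I0 mul r2 <- r2,r1: IF@1 ID@2 stall=0 (-) EX@3 MEM@4 WB@5
I1 sub r3 <- r1,r4: IF@2 ID@3 stall=0 (-) EX@4 MEM@5 WB@6
I2 add r5 <- r2,r3: IF@3 ID@4 stall=2 (RAW on I1.r3 (WB@6)) EX@7 MEM@8 WB@9
I3 sub r1 <- r5,r4: IF@4 ID@7 stall=2 (RAW on I2.r5 (WB@9)) EX@10 MEM@11 WB@12
I4 ld r5 <- r1: IF@7 ID@10 stall=2 (RAW on I3.r1 (WB@12)) EX@13 MEM@14 WB@15
I5 ld r5 <- r4: IF@10 ID@13 stall=0 (-) EX@14 MEM@15 WB@16

Answer: 16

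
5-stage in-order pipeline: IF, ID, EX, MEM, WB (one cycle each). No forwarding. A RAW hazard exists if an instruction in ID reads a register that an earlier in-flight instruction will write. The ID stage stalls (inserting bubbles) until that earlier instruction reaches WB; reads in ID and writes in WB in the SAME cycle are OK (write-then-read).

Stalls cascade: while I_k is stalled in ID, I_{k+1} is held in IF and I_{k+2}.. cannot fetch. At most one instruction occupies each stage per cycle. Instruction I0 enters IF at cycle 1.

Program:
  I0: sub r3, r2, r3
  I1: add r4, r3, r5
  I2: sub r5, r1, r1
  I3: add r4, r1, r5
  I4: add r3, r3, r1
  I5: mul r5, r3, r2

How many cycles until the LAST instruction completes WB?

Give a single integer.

Answer: 16

Derivation:
I0 sub r3 <- r2,r3: IF@1 ID@2 stall=0 (-) EX@3 MEM@4 WB@5
I1 add r4 <- r3,r5: IF@2 ID@3 stall=2 (RAW on I0.r3 (WB@5)) EX@6 MEM@7 WB@8
I2 sub r5 <- r1,r1: IF@3 ID@6 stall=0 (-) EX@7 MEM@8 WB@9
I3 add r4 <- r1,r5: IF@6 ID@7 stall=2 (RAW on I2.r5 (WB@9)) EX@10 MEM@11 WB@12
I4 add r3 <- r3,r1: IF@7 ID@10 stall=0 (-) EX@11 MEM@12 WB@13
I5 mul r5 <- r3,r2: IF@10 ID@11 stall=2 (RAW on I4.r3 (WB@13)) EX@14 MEM@15 WB@16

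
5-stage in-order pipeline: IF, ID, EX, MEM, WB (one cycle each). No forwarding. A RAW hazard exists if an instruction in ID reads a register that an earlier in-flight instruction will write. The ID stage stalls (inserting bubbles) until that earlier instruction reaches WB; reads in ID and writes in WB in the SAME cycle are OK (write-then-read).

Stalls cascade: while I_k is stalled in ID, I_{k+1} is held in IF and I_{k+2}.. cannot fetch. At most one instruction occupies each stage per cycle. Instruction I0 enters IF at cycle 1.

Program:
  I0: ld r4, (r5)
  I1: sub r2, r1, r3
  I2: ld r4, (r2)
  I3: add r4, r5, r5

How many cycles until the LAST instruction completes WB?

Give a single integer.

Answer: 10

Derivation:
I0 ld r4 <- r5: IF@1 ID@2 stall=0 (-) EX@3 MEM@4 WB@5
I1 sub r2 <- r1,r3: IF@2 ID@3 stall=0 (-) EX@4 MEM@5 WB@6
I2 ld r4 <- r2: IF@3 ID@4 stall=2 (RAW on I1.r2 (WB@6)) EX@7 MEM@8 WB@9
I3 add r4 <- r5,r5: IF@4 ID@7 stall=0 (-) EX@8 MEM@9 WB@10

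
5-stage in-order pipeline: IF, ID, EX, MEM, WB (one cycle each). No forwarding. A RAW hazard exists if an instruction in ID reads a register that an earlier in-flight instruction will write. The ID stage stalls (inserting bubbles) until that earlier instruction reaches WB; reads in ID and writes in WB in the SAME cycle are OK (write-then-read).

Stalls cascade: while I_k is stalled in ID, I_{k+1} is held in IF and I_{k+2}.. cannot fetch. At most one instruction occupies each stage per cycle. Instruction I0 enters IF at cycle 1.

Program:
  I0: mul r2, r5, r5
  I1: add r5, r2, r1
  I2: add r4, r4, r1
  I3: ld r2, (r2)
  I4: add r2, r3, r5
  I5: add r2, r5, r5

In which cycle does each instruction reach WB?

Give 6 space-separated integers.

I0 mul r2 <- r5,r5: IF@1 ID@2 stall=0 (-) EX@3 MEM@4 WB@5
I1 add r5 <- r2,r1: IF@2 ID@3 stall=2 (RAW on I0.r2 (WB@5)) EX@6 MEM@7 WB@8
I2 add r4 <- r4,r1: IF@3 ID@6 stall=0 (-) EX@7 MEM@8 WB@9
I3 ld r2 <- r2: IF@6 ID@7 stall=0 (-) EX@8 MEM@9 WB@10
I4 add r2 <- r3,r5: IF@7 ID@8 stall=0 (-) EX@9 MEM@10 WB@11
I5 add r2 <- r5,r5: IF@8 ID@9 stall=0 (-) EX@10 MEM@11 WB@12

Answer: 5 8 9 10 11 12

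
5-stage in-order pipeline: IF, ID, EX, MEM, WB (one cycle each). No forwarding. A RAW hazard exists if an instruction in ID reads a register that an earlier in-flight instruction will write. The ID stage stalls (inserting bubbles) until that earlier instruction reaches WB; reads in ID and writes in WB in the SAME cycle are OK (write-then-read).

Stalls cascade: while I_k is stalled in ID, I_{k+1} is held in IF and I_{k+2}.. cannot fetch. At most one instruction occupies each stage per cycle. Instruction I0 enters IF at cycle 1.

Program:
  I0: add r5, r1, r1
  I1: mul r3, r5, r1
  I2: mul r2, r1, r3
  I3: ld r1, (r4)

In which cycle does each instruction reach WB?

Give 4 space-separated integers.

I0 add r5 <- r1,r1: IF@1 ID@2 stall=0 (-) EX@3 MEM@4 WB@5
I1 mul r3 <- r5,r1: IF@2 ID@3 stall=2 (RAW on I0.r5 (WB@5)) EX@6 MEM@7 WB@8
I2 mul r2 <- r1,r3: IF@3 ID@6 stall=2 (RAW on I1.r3 (WB@8)) EX@9 MEM@10 WB@11
I3 ld r1 <- r4: IF@6 ID@9 stall=0 (-) EX@10 MEM@11 WB@12

Answer: 5 8 11 12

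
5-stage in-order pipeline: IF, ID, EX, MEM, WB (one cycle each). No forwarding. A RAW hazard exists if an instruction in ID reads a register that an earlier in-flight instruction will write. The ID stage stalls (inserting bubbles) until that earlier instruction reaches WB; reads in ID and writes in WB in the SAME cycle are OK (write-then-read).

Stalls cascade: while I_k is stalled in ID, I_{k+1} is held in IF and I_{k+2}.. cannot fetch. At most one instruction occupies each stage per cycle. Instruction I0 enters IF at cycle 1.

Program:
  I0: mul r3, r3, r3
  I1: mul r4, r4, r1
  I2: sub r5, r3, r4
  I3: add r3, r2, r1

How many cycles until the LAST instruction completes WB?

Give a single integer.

I0 mul r3 <- r3,r3: IF@1 ID@2 stall=0 (-) EX@3 MEM@4 WB@5
I1 mul r4 <- r4,r1: IF@2 ID@3 stall=0 (-) EX@4 MEM@5 WB@6
I2 sub r5 <- r3,r4: IF@3 ID@4 stall=2 (RAW on I1.r4 (WB@6)) EX@7 MEM@8 WB@9
I3 add r3 <- r2,r1: IF@4 ID@7 stall=0 (-) EX@8 MEM@9 WB@10

Answer: 10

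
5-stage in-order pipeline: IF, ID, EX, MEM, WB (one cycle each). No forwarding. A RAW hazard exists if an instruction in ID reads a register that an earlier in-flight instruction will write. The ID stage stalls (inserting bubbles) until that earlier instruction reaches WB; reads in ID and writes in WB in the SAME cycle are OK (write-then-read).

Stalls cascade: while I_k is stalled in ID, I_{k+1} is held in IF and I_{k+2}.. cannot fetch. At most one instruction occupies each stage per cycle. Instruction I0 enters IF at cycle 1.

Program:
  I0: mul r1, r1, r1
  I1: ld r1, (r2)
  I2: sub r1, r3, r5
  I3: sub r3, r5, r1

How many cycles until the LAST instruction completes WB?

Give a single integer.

Answer: 10

Derivation:
I0 mul r1 <- r1,r1: IF@1 ID@2 stall=0 (-) EX@3 MEM@4 WB@5
I1 ld r1 <- r2: IF@2 ID@3 stall=0 (-) EX@4 MEM@5 WB@6
I2 sub r1 <- r3,r5: IF@3 ID@4 stall=0 (-) EX@5 MEM@6 WB@7
I3 sub r3 <- r5,r1: IF@4 ID@5 stall=2 (RAW on I2.r1 (WB@7)) EX@8 MEM@9 WB@10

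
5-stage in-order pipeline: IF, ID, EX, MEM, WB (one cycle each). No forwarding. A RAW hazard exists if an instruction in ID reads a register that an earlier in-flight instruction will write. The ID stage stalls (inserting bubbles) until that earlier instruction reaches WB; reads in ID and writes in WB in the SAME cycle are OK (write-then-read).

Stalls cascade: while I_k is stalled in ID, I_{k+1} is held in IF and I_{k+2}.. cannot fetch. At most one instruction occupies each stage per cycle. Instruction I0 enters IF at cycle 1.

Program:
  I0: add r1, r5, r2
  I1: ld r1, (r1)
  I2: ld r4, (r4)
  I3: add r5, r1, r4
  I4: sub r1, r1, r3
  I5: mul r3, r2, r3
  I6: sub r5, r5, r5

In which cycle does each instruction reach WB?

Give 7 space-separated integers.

I0 add r1 <- r5,r2: IF@1 ID@2 stall=0 (-) EX@3 MEM@4 WB@5
I1 ld r1 <- r1: IF@2 ID@3 stall=2 (RAW on I0.r1 (WB@5)) EX@6 MEM@7 WB@8
I2 ld r4 <- r4: IF@3 ID@6 stall=0 (-) EX@7 MEM@8 WB@9
I3 add r5 <- r1,r4: IF@6 ID@7 stall=2 (RAW on I2.r4 (WB@9)) EX@10 MEM@11 WB@12
I4 sub r1 <- r1,r3: IF@7 ID@10 stall=0 (-) EX@11 MEM@12 WB@13
I5 mul r3 <- r2,r3: IF@10 ID@11 stall=0 (-) EX@12 MEM@13 WB@14
I6 sub r5 <- r5,r5: IF@11 ID@12 stall=0 (-) EX@13 MEM@14 WB@15

Answer: 5 8 9 12 13 14 15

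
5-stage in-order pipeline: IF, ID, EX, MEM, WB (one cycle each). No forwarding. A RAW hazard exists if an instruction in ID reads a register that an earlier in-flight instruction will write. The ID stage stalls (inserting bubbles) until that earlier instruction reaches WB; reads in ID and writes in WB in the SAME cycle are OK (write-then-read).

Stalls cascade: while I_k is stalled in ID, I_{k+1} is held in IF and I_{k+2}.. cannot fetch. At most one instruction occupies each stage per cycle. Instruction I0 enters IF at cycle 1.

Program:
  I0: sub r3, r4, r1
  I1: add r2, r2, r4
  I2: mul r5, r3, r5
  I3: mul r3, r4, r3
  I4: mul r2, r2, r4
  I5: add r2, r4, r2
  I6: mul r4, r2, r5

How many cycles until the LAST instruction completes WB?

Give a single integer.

Answer: 16

Derivation:
I0 sub r3 <- r4,r1: IF@1 ID@2 stall=0 (-) EX@3 MEM@4 WB@5
I1 add r2 <- r2,r4: IF@2 ID@3 stall=0 (-) EX@4 MEM@5 WB@6
I2 mul r5 <- r3,r5: IF@3 ID@4 stall=1 (RAW on I0.r3 (WB@5)) EX@6 MEM@7 WB@8
I3 mul r3 <- r4,r3: IF@4 ID@6 stall=0 (-) EX@7 MEM@8 WB@9
I4 mul r2 <- r2,r4: IF@6 ID@7 stall=0 (-) EX@8 MEM@9 WB@10
I5 add r2 <- r4,r2: IF@7 ID@8 stall=2 (RAW on I4.r2 (WB@10)) EX@11 MEM@12 WB@13
I6 mul r4 <- r2,r5: IF@8 ID@11 stall=2 (RAW on I5.r2 (WB@13)) EX@14 MEM@15 WB@16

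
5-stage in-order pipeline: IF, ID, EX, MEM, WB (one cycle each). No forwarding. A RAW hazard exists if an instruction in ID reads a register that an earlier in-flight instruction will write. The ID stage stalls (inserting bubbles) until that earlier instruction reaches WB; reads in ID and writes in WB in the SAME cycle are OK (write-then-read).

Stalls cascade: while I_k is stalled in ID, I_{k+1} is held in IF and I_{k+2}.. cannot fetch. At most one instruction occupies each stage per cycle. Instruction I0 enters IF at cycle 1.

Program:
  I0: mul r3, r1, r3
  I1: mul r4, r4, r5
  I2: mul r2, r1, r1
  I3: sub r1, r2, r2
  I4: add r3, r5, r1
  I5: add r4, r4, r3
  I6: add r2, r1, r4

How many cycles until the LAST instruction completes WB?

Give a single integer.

I0 mul r3 <- r1,r3: IF@1 ID@2 stall=0 (-) EX@3 MEM@4 WB@5
I1 mul r4 <- r4,r5: IF@2 ID@3 stall=0 (-) EX@4 MEM@5 WB@6
I2 mul r2 <- r1,r1: IF@3 ID@4 stall=0 (-) EX@5 MEM@6 WB@7
I3 sub r1 <- r2,r2: IF@4 ID@5 stall=2 (RAW on I2.r2 (WB@7)) EX@8 MEM@9 WB@10
I4 add r3 <- r5,r1: IF@5 ID@8 stall=2 (RAW on I3.r1 (WB@10)) EX@11 MEM@12 WB@13
I5 add r4 <- r4,r3: IF@8 ID@11 stall=2 (RAW on I4.r3 (WB@13)) EX@14 MEM@15 WB@16
I6 add r2 <- r1,r4: IF@11 ID@14 stall=2 (RAW on I5.r4 (WB@16)) EX@17 MEM@18 WB@19

Answer: 19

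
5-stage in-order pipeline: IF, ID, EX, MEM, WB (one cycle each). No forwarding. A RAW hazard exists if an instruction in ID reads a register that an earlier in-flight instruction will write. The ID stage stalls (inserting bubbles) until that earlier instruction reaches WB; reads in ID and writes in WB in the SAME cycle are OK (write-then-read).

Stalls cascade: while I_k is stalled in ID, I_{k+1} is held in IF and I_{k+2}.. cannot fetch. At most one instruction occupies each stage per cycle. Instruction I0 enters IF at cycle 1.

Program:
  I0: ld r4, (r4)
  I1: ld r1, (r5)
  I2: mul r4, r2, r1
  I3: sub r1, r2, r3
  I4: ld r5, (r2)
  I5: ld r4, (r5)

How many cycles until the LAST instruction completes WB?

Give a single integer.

Answer: 14

Derivation:
I0 ld r4 <- r4: IF@1 ID@2 stall=0 (-) EX@3 MEM@4 WB@5
I1 ld r1 <- r5: IF@2 ID@3 stall=0 (-) EX@4 MEM@5 WB@6
I2 mul r4 <- r2,r1: IF@3 ID@4 stall=2 (RAW on I1.r1 (WB@6)) EX@7 MEM@8 WB@9
I3 sub r1 <- r2,r3: IF@4 ID@7 stall=0 (-) EX@8 MEM@9 WB@10
I4 ld r5 <- r2: IF@7 ID@8 stall=0 (-) EX@9 MEM@10 WB@11
I5 ld r4 <- r5: IF@8 ID@9 stall=2 (RAW on I4.r5 (WB@11)) EX@12 MEM@13 WB@14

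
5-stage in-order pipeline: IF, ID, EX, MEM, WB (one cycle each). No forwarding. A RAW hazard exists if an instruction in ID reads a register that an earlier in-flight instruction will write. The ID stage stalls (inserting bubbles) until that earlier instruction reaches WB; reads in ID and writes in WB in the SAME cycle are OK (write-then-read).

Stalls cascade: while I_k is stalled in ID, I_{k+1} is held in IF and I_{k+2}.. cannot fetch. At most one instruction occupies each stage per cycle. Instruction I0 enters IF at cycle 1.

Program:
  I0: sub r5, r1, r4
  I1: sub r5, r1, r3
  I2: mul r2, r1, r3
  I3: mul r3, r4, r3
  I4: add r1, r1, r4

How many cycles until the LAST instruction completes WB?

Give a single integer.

Answer: 9

Derivation:
I0 sub r5 <- r1,r4: IF@1 ID@2 stall=0 (-) EX@3 MEM@4 WB@5
I1 sub r5 <- r1,r3: IF@2 ID@3 stall=0 (-) EX@4 MEM@5 WB@6
I2 mul r2 <- r1,r3: IF@3 ID@4 stall=0 (-) EX@5 MEM@6 WB@7
I3 mul r3 <- r4,r3: IF@4 ID@5 stall=0 (-) EX@6 MEM@7 WB@8
I4 add r1 <- r1,r4: IF@5 ID@6 stall=0 (-) EX@7 MEM@8 WB@9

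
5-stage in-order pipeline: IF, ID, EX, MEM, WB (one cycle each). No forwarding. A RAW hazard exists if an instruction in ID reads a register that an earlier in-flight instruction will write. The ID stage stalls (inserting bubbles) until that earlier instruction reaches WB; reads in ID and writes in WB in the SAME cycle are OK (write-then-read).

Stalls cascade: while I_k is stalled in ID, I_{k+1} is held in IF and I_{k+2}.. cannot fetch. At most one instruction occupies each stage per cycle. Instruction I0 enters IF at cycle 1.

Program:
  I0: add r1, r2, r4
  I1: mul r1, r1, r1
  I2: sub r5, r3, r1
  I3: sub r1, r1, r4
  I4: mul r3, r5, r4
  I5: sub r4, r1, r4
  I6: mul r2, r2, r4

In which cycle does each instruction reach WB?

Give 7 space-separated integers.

I0 add r1 <- r2,r4: IF@1 ID@2 stall=0 (-) EX@3 MEM@4 WB@5
I1 mul r1 <- r1,r1: IF@2 ID@3 stall=2 (RAW on I0.r1 (WB@5)) EX@6 MEM@7 WB@8
I2 sub r5 <- r3,r1: IF@3 ID@6 stall=2 (RAW on I1.r1 (WB@8)) EX@9 MEM@10 WB@11
I3 sub r1 <- r1,r4: IF@6 ID@9 stall=0 (-) EX@10 MEM@11 WB@12
I4 mul r3 <- r5,r4: IF@9 ID@10 stall=1 (RAW on I2.r5 (WB@11)) EX@12 MEM@13 WB@14
I5 sub r4 <- r1,r4: IF@10 ID@12 stall=0 (-) EX@13 MEM@14 WB@15
I6 mul r2 <- r2,r4: IF@12 ID@13 stall=2 (RAW on I5.r4 (WB@15)) EX@16 MEM@17 WB@18

Answer: 5 8 11 12 14 15 18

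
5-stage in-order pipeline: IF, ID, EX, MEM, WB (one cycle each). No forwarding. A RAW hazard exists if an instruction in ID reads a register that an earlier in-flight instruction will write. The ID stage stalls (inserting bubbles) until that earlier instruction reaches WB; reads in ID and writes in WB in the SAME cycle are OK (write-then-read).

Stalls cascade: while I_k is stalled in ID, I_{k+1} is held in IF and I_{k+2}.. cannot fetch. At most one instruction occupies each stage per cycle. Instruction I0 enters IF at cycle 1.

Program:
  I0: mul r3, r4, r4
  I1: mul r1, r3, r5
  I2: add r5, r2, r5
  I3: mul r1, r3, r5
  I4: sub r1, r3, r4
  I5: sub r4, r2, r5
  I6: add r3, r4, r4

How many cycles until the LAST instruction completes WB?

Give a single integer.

Answer: 17

Derivation:
I0 mul r3 <- r4,r4: IF@1 ID@2 stall=0 (-) EX@3 MEM@4 WB@5
I1 mul r1 <- r3,r5: IF@2 ID@3 stall=2 (RAW on I0.r3 (WB@5)) EX@6 MEM@7 WB@8
I2 add r5 <- r2,r5: IF@3 ID@6 stall=0 (-) EX@7 MEM@8 WB@9
I3 mul r1 <- r3,r5: IF@6 ID@7 stall=2 (RAW on I2.r5 (WB@9)) EX@10 MEM@11 WB@12
I4 sub r1 <- r3,r4: IF@7 ID@10 stall=0 (-) EX@11 MEM@12 WB@13
I5 sub r4 <- r2,r5: IF@10 ID@11 stall=0 (-) EX@12 MEM@13 WB@14
I6 add r3 <- r4,r4: IF@11 ID@12 stall=2 (RAW on I5.r4 (WB@14)) EX@15 MEM@16 WB@17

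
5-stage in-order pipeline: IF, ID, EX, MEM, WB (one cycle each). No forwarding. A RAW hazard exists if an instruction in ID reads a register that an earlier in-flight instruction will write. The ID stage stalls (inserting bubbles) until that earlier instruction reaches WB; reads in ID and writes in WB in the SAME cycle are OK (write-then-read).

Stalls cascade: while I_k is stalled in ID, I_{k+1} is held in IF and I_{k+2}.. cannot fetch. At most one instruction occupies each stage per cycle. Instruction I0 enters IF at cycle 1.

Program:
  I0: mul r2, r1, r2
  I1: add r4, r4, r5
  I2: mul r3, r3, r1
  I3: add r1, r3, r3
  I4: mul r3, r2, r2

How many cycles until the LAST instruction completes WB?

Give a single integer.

Answer: 11

Derivation:
I0 mul r2 <- r1,r2: IF@1 ID@2 stall=0 (-) EX@3 MEM@4 WB@5
I1 add r4 <- r4,r5: IF@2 ID@3 stall=0 (-) EX@4 MEM@5 WB@6
I2 mul r3 <- r3,r1: IF@3 ID@4 stall=0 (-) EX@5 MEM@6 WB@7
I3 add r1 <- r3,r3: IF@4 ID@5 stall=2 (RAW on I2.r3 (WB@7)) EX@8 MEM@9 WB@10
I4 mul r3 <- r2,r2: IF@5 ID@8 stall=0 (-) EX@9 MEM@10 WB@11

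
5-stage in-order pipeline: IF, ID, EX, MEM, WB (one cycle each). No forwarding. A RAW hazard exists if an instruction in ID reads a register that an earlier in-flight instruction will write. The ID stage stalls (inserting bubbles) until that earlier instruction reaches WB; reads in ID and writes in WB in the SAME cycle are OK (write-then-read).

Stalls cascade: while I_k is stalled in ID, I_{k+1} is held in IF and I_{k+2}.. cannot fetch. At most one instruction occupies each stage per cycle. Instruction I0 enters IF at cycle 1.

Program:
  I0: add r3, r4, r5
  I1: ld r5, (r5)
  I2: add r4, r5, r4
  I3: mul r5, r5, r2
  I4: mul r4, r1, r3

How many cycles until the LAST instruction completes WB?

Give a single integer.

I0 add r3 <- r4,r5: IF@1 ID@2 stall=0 (-) EX@3 MEM@4 WB@5
I1 ld r5 <- r5: IF@2 ID@3 stall=0 (-) EX@4 MEM@5 WB@6
I2 add r4 <- r5,r4: IF@3 ID@4 stall=2 (RAW on I1.r5 (WB@6)) EX@7 MEM@8 WB@9
I3 mul r5 <- r5,r2: IF@4 ID@7 stall=0 (-) EX@8 MEM@9 WB@10
I4 mul r4 <- r1,r3: IF@7 ID@8 stall=0 (-) EX@9 MEM@10 WB@11

Answer: 11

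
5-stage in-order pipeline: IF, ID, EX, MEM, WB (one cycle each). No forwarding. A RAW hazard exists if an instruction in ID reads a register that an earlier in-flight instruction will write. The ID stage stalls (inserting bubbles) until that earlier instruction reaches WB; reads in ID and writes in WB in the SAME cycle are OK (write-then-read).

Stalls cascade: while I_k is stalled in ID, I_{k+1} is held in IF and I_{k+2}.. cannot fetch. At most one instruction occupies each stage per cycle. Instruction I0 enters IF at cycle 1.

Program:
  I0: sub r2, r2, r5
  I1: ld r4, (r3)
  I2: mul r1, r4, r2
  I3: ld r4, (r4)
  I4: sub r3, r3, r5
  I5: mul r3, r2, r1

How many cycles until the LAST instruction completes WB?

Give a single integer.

I0 sub r2 <- r2,r5: IF@1 ID@2 stall=0 (-) EX@3 MEM@4 WB@5
I1 ld r4 <- r3: IF@2 ID@3 stall=0 (-) EX@4 MEM@5 WB@6
I2 mul r1 <- r4,r2: IF@3 ID@4 stall=2 (RAW on I1.r4 (WB@6)) EX@7 MEM@8 WB@9
I3 ld r4 <- r4: IF@4 ID@7 stall=0 (-) EX@8 MEM@9 WB@10
I4 sub r3 <- r3,r5: IF@7 ID@8 stall=0 (-) EX@9 MEM@10 WB@11
I5 mul r3 <- r2,r1: IF@8 ID@9 stall=0 (-) EX@10 MEM@11 WB@12

Answer: 12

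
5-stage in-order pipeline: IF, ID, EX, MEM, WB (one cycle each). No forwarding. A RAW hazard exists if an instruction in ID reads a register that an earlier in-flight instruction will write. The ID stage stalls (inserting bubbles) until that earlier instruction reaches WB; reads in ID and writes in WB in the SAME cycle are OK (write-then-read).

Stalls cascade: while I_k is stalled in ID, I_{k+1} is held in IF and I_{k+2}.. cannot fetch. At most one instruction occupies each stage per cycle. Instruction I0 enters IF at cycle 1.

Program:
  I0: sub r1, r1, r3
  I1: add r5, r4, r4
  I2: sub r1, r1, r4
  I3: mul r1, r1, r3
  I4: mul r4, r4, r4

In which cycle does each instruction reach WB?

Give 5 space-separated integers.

Answer: 5 6 8 11 12

Derivation:
I0 sub r1 <- r1,r3: IF@1 ID@2 stall=0 (-) EX@3 MEM@4 WB@5
I1 add r5 <- r4,r4: IF@2 ID@3 stall=0 (-) EX@4 MEM@5 WB@6
I2 sub r1 <- r1,r4: IF@3 ID@4 stall=1 (RAW on I0.r1 (WB@5)) EX@6 MEM@7 WB@8
I3 mul r1 <- r1,r3: IF@4 ID@6 stall=2 (RAW on I2.r1 (WB@8)) EX@9 MEM@10 WB@11
I4 mul r4 <- r4,r4: IF@6 ID@9 stall=0 (-) EX@10 MEM@11 WB@12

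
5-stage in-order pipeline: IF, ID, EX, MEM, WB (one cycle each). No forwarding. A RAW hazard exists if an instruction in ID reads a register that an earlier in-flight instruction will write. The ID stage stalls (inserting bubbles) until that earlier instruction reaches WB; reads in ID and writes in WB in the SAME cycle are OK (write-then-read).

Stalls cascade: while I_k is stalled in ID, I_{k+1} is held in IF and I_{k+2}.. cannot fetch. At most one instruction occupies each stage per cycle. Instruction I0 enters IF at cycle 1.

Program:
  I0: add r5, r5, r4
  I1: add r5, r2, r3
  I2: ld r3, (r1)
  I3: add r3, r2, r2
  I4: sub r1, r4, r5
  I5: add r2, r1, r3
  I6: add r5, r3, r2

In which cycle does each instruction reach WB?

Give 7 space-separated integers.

I0 add r5 <- r5,r4: IF@1 ID@2 stall=0 (-) EX@3 MEM@4 WB@5
I1 add r5 <- r2,r3: IF@2 ID@3 stall=0 (-) EX@4 MEM@5 WB@6
I2 ld r3 <- r1: IF@3 ID@4 stall=0 (-) EX@5 MEM@6 WB@7
I3 add r3 <- r2,r2: IF@4 ID@5 stall=0 (-) EX@6 MEM@7 WB@8
I4 sub r1 <- r4,r5: IF@5 ID@6 stall=0 (-) EX@7 MEM@8 WB@9
I5 add r2 <- r1,r3: IF@6 ID@7 stall=2 (RAW on I4.r1 (WB@9)) EX@10 MEM@11 WB@12
I6 add r5 <- r3,r2: IF@7 ID@10 stall=2 (RAW on I5.r2 (WB@12)) EX@13 MEM@14 WB@15

Answer: 5 6 7 8 9 12 15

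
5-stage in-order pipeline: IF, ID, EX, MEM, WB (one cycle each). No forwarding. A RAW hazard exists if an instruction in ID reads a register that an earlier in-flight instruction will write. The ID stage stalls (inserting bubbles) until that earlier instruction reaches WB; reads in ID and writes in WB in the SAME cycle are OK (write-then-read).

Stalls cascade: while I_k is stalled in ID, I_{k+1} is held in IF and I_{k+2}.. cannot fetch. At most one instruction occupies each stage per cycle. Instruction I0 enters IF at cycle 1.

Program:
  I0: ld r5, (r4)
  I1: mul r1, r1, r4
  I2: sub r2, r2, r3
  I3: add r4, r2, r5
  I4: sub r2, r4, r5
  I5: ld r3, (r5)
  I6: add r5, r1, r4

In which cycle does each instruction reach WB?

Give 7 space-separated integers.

Answer: 5 6 7 10 13 14 15

Derivation:
I0 ld r5 <- r4: IF@1 ID@2 stall=0 (-) EX@3 MEM@4 WB@5
I1 mul r1 <- r1,r4: IF@2 ID@3 stall=0 (-) EX@4 MEM@5 WB@6
I2 sub r2 <- r2,r3: IF@3 ID@4 stall=0 (-) EX@5 MEM@6 WB@7
I3 add r4 <- r2,r5: IF@4 ID@5 stall=2 (RAW on I2.r2 (WB@7)) EX@8 MEM@9 WB@10
I4 sub r2 <- r4,r5: IF@5 ID@8 stall=2 (RAW on I3.r4 (WB@10)) EX@11 MEM@12 WB@13
I5 ld r3 <- r5: IF@8 ID@11 stall=0 (-) EX@12 MEM@13 WB@14
I6 add r5 <- r1,r4: IF@11 ID@12 stall=0 (-) EX@13 MEM@14 WB@15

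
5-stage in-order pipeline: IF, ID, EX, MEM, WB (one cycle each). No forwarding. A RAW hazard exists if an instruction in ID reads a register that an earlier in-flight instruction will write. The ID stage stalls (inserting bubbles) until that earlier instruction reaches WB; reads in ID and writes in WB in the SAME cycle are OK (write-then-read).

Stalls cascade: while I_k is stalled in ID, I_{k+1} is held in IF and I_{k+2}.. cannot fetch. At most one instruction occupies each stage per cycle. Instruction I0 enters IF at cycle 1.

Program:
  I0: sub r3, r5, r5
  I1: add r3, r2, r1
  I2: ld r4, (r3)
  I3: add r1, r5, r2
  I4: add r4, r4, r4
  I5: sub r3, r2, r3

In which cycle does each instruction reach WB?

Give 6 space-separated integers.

I0 sub r3 <- r5,r5: IF@1 ID@2 stall=0 (-) EX@3 MEM@4 WB@5
I1 add r3 <- r2,r1: IF@2 ID@3 stall=0 (-) EX@4 MEM@5 WB@6
I2 ld r4 <- r3: IF@3 ID@4 stall=2 (RAW on I1.r3 (WB@6)) EX@7 MEM@8 WB@9
I3 add r1 <- r5,r2: IF@4 ID@7 stall=0 (-) EX@8 MEM@9 WB@10
I4 add r4 <- r4,r4: IF@7 ID@8 stall=1 (RAW on I2.r4 (WB@9)) EX@10 MEM@11 WB@12
I5 sub r3 <- r2,r3: IF@8 ID@10 stall=0 (-) EX@11 MEM@12 WB@13

Answer: 5 6 9 10 12 13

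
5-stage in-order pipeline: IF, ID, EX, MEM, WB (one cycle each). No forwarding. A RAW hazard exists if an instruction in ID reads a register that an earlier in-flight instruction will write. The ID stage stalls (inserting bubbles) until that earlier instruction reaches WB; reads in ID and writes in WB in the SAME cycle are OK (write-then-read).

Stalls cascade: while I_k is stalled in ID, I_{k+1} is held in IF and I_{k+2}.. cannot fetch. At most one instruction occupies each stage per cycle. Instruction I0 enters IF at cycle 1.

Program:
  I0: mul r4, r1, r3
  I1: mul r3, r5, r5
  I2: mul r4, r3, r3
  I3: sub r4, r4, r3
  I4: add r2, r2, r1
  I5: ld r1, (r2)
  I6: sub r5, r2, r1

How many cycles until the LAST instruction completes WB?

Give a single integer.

I0 mul r4 <- r1,r3: IF@1 ID@2 stall=0 (-) EX@3 MEM@4 WB@5
I1 mul r3 <- r5,r5: IF@2 ID@3 stall=0 (-) EX@4 MEM@5 WB@6
I2 mul r4 <- r3,r3: IF@3 ID@4 stall=2 (RAW on I1.r3 (WB@6)) EX@7 MEM@8 WB@9
I3 sub r4 <- r4,r3: IF@4 ID@7 stall=2 (RAW on I2.r4 (WB@9)) EX@10 MEM@11 WB@12
I4 add r2 <- r2,r1: IF@7 ID@10 stall=0 (-) EX@11 MEM@12 WB@13
I5 ld r1 <- r2: IF@10 ID@11 stall=2 (RAW on I4.r2 (WB@13)) EX@14 MEM@15 WB@16
I6 sub r5 <- r2,r1: IF@11 ID@14 stall=2 (RAW on I5.r1 (WB@16)) EX@17 MEM@18 WB@19

Answer: 19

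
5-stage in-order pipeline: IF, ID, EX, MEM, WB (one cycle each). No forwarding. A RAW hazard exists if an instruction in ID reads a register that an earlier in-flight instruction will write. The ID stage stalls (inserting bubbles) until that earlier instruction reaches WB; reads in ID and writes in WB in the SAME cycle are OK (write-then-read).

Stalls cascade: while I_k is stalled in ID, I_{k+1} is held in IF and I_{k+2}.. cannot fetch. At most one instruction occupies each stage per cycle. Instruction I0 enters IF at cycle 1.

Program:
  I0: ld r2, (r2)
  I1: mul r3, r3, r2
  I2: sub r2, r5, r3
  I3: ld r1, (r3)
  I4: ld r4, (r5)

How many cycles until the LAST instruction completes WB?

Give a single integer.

I0 ld r2 <- r2: IF@1 ID@2 stall=0 (-) EX@3 MEM@4 WB@5
I1 mul r3 <- r3,r2: IF@2 ID@3 stall=2 (RAW on I0.r2 (WB@5)) EX@6 MEM@7 WB@8
I2 sub r2 <- r5,r3: IF@3 ID@6 stall=2 (RAW on I1.r3 (WB@8)) EX@9 MEM@10 WB@11
I3 ld r1 <- r3: IF@6 ID@9 stall=0 (-) EX@10 MEM@11 WB@12
I4 ld r4 <- r5: IF@9 ID@10 stall=0 (-) EX@11 MEM@12 WB@13

Answer: 13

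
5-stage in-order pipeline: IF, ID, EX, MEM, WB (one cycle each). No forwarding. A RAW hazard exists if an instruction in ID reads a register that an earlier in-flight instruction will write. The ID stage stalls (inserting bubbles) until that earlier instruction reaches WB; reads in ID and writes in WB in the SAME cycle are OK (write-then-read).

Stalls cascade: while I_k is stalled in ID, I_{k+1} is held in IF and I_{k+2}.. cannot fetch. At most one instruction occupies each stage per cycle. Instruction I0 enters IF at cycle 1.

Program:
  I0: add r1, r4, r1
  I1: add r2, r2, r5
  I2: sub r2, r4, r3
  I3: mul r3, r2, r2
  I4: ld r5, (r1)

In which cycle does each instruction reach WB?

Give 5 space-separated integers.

I0 add r1 <- r4,r1: IF@1 ID@2 stall=0 (-) EX@3 MEM@4 WB@5
I1 add r2 <- r2,r5: IF@2 ID@3 stall=0 (-) EX@4 MEM@5 WB@6
I2 sub r2 <- r4,r3: IF@3 ID@4 stall=0 (-) EX@5 MEM@6 WB@7
I3 mul r3 <- r2,r2: IF@4 ID@5 stall=2 (RAW on I2.r2 (WB@7)) EX@8 MEM@9 WB@10
I4 ld r5 <- r1: IF@5 ID@8 stall=0 (-) EX@9 MEM@10 WB@11

Answer: 5 6 7 10 11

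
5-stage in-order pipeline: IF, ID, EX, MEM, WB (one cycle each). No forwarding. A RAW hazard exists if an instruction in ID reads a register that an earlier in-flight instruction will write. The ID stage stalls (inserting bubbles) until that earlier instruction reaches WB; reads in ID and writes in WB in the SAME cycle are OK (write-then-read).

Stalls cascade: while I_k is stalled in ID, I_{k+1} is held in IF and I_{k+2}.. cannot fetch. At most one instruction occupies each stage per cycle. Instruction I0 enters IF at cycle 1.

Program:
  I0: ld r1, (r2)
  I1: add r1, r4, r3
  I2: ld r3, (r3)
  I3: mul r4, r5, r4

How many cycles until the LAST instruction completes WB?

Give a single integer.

I0 ld r1 <- r2: IF@1 ID@2 stall=0 (-) EX@3 MEM@4 WB@5
I1 add r1 <- r4,r3: IF@2 ID@3 stall=0 (-) EX@4 MEM@5 WB@6
I2 ld r3 <- r3: IF@3 ID@4 stall=0 (-) EX@5 MEM@6 WB@7
I3 mul r4 <- r5,r4: IF@4 ID@5 stall=0 (-) EX@6 MEM@7 WB@8

Answer: 8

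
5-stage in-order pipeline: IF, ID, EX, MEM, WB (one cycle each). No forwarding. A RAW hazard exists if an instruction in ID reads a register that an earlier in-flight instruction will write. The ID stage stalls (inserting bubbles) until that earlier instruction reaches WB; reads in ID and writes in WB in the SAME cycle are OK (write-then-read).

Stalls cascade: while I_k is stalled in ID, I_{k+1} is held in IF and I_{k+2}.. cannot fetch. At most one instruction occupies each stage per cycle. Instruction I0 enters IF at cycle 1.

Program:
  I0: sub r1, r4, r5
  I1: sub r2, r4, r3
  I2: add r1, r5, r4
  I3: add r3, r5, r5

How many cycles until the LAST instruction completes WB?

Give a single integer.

Answer: 8

Derivation:
I0 sub r1 <- r4,r5: IF@1 ID@2 stall=0 (-) EX@3 MEM@4 WB@5
I1 sub r2 <- r4,r3: IF@2 ID@3 stall=0 (-) EX@4 MEM@5 WB@6
I2 add r1 <- r5,r4: IF@3 ID@4 stall=0 (-) EX@5 MEM@6 WB@7
I3 add r3 <- r5,r5: IF@4 ID@5 stall=0 (-) EX@6 MEM@7 WB@8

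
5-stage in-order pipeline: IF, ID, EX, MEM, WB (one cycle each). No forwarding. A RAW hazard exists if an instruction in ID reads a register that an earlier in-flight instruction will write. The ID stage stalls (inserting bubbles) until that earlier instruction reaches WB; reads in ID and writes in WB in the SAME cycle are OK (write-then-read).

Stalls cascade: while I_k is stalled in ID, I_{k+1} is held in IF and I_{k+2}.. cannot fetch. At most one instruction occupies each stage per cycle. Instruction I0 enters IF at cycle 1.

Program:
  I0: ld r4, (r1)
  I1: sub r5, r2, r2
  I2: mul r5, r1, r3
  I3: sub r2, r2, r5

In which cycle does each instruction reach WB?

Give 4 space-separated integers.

I0 ld r4 <- r1: IF@1 ID@2 stall=0 (-) EX@3 MEM@4 WB@5
I1 sub r5 <- r2,r2: IF@2 ID@3 stall=0 (-) EX@4 MEM@5 WB@6
I2 mul r5 <- r1,r3: IF@3 ID@4 stall=0 (-) EX@5 MEM@6 WB@7
I3 sub r2 <- r2,r5: IF@4 ID@5 stall=2 (RAW on I2.r5 (WB@7)) EX@8 MEM@9 WB@10

Answer: 5 6 7 10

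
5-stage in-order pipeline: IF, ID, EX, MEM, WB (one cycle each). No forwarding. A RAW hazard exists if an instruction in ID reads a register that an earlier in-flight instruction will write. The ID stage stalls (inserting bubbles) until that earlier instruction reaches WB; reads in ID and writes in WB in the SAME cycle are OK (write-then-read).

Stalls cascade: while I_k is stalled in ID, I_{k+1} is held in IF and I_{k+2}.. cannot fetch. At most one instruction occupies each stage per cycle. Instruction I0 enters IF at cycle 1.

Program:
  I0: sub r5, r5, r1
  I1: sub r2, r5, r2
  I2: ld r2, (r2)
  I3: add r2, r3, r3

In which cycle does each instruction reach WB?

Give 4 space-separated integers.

Answer: 5 8 11 12

Derivation:
I0 sub r5 <- r5,r1: IF@1 ID@2 stall=0 (-) EX@3 MEM@4 WB@5
I1 sub r2 <- r5,r2: IF@2 ID@3 stall=2 (RAW on I0.r5 (WB@5)) EX@6 MEM@7 WB@8
I2 ld r2 <- r2: IF@3 ID@6 stall=2 (RAW on I1.r2 (WB@8)) EX@9 MEM@10 WB@11
I3 add r2 <- r3,r3: IF@6 ID@9 stall=0 (-) EX@10 MEM@11 WB@12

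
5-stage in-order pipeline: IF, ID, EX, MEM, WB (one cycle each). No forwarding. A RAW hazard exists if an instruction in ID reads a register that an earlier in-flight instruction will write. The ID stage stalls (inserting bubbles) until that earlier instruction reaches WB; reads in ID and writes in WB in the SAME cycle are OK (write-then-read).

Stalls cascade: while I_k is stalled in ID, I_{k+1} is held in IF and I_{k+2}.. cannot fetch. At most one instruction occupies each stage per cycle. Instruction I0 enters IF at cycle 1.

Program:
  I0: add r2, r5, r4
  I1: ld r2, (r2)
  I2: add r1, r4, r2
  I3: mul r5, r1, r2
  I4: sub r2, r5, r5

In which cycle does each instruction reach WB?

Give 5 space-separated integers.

Answer: 5 8 11 14 17

Derivation:
I0 add r2 <- r5,r4: IF@1 ID@2 stall=0 (-) EX@3 MEM@4 WB@5
I1 ld r2 <- r2: IF@2 ID@3 stall=2 (RAW on I0.r2 (WB@5)) EX@6 MEM@7 WB@8
I2 add r1 <- r4,r2: IF@3 ID@6 stall=2 (RAW on I1.r2 (WB@8)) EX@9 MEM@10 WB@11
I3 mul r5 <- r1,r2: IF@6 ID@9 stall=2 (RAW on I2.r1 (WB@11)) EX@12 MEM@13 WB@14
I4 sub r2 <- r5,r5: IF@9 ID@12 stall=2 (RAW on I3.r5 (WB@14)) EX@15 MEM@16 WB@17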